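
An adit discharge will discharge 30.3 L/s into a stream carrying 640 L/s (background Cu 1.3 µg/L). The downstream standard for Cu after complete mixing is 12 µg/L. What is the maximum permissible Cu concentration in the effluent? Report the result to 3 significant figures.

At the limit, (Qr·Cr + Qe·Cₑ)/(Qr + Qe) = 12:
Cₑ = (670.3·12 − 640.0·1.300) / 30.30 = 238.0 µg/L.

238 µg/L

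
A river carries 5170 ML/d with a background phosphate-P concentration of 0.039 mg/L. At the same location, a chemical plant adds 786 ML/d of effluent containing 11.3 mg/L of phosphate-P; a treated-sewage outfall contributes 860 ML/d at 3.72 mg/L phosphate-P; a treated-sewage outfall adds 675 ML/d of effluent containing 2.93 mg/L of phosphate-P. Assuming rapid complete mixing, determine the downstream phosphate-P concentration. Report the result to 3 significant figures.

After mixing, C = (5170·0.03900 + 786.0·11.30 + 860.0·3.720 + 675.0·2.930) / 7491 = 14260/7491 = 1.904 mg/L.

1.90 mg/L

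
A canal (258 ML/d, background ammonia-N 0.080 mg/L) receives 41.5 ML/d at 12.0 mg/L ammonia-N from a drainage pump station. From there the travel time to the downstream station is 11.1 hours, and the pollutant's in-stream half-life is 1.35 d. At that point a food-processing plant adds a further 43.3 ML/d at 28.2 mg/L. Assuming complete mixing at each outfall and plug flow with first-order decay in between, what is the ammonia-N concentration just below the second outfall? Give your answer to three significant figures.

Flow-weighted average: C = (258.0·0.08000 + 41.50·12.00) / 299.5 = 518.6/299.5 = 1.732 mg/L; combined flow 299.5 ML/d.
Half-life 1.35 d → k = ln 2 / 1.35 = 0.5134 d⁻¹.
Decay over the reach: 1.732·exp(−kt) = 1.732·0.7886 = 1.366 mg/L.
At the second outfall, C = (299.5·1.366 + 43.30·28.20) / (299.5 + 43.30) = 4.755 mg/L.

4.76 mg/L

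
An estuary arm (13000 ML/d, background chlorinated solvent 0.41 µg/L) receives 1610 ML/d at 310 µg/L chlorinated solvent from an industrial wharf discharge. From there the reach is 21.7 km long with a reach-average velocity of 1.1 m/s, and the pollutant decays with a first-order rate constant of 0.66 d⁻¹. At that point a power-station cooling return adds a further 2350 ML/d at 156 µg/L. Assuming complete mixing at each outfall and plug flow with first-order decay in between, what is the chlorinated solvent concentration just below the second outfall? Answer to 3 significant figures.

47.2 µg/L

Flow-weighted average: C = (13000·0.4100 + 1610·310.0) / 14610 = 504400/14610 = 34.53 µg/L; combined flow 14610 ML/d.
Travel time t = 21.7·1000 / 1.1 = 19730 s = 5.480 h.
After decay, C = 34.53 × e^(−kt) = 34.53 × 0.8601 = 29.70 µg/L.
At the second outfall, C = (14610·29.70 + 2350·156.0) / (14610 + 2350) = 47.20 µg/L.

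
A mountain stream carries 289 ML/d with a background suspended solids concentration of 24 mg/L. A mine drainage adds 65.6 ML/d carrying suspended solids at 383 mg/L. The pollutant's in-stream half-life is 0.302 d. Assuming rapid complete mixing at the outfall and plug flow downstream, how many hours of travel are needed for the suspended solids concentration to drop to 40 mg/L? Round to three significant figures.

8.53 h

Conservation of mass: C = (289.0·24.00 + 65.60·383.0) / 354.6 = 32060/354.6 = 90.41 mg/L.
Half-life 0.302 d → k = ln 2 / 0.302 = 2.295 d⁻¹.
90.41·exp(−k·t) = 40 → t = ln(90.41/40)/k = 30700 s = 8.528 h.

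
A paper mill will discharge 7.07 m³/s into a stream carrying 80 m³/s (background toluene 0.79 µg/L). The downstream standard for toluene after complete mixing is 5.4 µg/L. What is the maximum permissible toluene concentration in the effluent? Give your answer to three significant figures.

At the limit, (Qr·Cr + Qe·Cₑ)/(Qr + Qe) = 5.4:
Cₑ = (87.07·5.4 − 80.00·0.7900) / 7.070 = 57.56 µg/L.

57.6 µg/L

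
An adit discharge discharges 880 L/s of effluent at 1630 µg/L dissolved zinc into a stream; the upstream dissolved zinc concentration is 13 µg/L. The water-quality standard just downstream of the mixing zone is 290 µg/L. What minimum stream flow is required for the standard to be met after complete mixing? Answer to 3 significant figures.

4260 L/s

Set C_mix = 290: (Q·13.00 + 880.0·1630) / (Q + 880.0) = 290
→ Q = 880.0·(1630 − 290)/(290 − 13.00) = 4257 L/s.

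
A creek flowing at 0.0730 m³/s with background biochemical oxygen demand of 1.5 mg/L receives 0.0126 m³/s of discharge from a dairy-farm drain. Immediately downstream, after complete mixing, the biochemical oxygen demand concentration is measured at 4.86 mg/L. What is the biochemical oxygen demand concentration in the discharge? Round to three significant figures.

Mass balance: 0.07300·1.500 + 0.01260·Cₑ = 0.08560·4.860
→ Cₑ = (0.08560·4.860 − 0.07300·1.500) / 0.01260 = 24.33 mg/L.

24.3 mg/L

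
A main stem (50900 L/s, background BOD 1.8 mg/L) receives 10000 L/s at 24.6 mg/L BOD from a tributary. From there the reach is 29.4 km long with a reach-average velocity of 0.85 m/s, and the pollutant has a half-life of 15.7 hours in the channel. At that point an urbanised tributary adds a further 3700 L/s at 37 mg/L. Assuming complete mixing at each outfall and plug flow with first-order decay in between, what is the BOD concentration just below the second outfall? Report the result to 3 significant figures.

5.54 mg/L

After mixing, C = (50900·1.800 + 10000·24.60) / 60900 = 337600/60900 = 5.544 mg/L; combined flow 60900 L/s.
Travel time t = 29.4·1000 / 0.85 = 34590 s = 9.608 h.
Half-life 15.7 h → k = ln 2 / 15.7 = 0.04415 h⁻¹ = 1.060 d⁻¹.
First-order decay: C = 5.544·exp(−k·t) = 5.544·0.6543 = 3.627 mg/L.
At the second outfall, C = (60900·3.627 + 3700·37.00) / (60900 + 3700) = 5.539 mg/L.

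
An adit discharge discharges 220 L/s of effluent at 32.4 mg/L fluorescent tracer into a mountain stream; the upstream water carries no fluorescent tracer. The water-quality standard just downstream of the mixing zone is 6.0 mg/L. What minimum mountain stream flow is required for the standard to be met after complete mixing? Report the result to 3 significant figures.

968 L/s

Set C_mix = 6.0: (Q·0 + 220.0·32.40) / (Q + 220.0) = 6.0
→ Q = 220.0·(32.40 − 6.0)/(6.0 − 0) = 968.0 L/s.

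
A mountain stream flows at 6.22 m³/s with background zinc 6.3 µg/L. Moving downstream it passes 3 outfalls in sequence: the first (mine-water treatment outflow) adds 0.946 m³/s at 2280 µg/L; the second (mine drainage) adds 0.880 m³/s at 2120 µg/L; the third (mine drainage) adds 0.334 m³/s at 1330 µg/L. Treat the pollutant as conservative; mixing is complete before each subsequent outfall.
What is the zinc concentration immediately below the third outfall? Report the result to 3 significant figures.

After outfall 1: Q = 6.220 + 0.9460 = 7.166 m³/s; C = (6.220·6.300 + 0.9460·2280)/7.166 = 306.5 µg/L.
After outfall 2: Q = 7.166 + 0.8800 = 8.046 m³/s; C = (7.166·306.5 + 0.8800·2120)/8.046 = 504.8 µg/L.
After outfall 3: Q = 8.046 + 0.3340 = 8.380 m³/s; C = (8.046·504.8 + 0.3340·1330)/8.380 = 537.7 µg/L.

538 µg/L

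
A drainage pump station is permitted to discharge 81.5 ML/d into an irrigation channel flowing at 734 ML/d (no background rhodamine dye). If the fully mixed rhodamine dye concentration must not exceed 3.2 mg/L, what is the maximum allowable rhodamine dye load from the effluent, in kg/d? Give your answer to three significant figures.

Mass balance at the limit: 734.0·0 + 81.50·Cₑ = 815.5·3.2 → Cₑ = 32.02 mg/L.
81.50 ML/d = 0.9433 m³/s. Load = 0.9433 m³/s × 32.02 g/m³ × 86 400 s/d = 2610 kg/d.

2610 kg/d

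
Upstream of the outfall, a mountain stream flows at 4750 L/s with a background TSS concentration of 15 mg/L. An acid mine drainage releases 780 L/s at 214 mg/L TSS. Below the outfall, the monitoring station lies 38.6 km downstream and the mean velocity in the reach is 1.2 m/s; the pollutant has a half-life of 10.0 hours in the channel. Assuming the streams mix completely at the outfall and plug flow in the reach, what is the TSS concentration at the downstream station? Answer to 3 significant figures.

Flow-weighted average: C = (4750·15.00 + 780.0·214.0) / 5530 = 238200/5530 = 43.07 mg/L.
Travel time t = 38.6·1000 / 1.2 = 32170 s = 8.935 h.
Half-life 10.0 h → k = ln 2 / 10.0 = 0.06931 h⁻¹ = 1.664 d⁻¹.
First-order decay: C = 43.07·exp(−k·t) = 43.07·0.5383 = 23.18 mg/L.

23.2 mg/L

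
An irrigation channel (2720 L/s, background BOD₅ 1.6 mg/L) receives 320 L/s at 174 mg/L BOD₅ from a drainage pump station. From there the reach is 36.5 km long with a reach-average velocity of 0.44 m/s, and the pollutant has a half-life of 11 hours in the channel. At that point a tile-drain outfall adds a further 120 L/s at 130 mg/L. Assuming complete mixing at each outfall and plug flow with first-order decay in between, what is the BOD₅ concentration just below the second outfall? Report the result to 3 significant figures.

Flow-weighted average: C = (2720·1.600 + 320.0·174.0) / 3040 = 60030/3040 = 19.75 mg/L; combined flow 3040 L/s.
Travel time t = 36.5·1000 / 0.44 = 82950 s = 23.04 h.
Half-life 11 h → k = ln 2 / 11 = 0.06301 h⁻¹ = 1.512 d⁻¹.
Applying C = C₀e^(−kt): 19.75 × 0.2341 = 4.623 mg/L.
Second outfall: C = (3040·4.623 + 120.0·130.0)/3160 = 9.384 mg/L.

9.38 mg/L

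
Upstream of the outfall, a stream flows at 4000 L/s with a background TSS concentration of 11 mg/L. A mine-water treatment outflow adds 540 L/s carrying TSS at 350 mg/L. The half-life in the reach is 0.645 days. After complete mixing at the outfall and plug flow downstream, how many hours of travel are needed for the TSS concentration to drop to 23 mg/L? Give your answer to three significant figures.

17.9 h

After mixing, C = (4000·11.00 + 540.0·350.0) / 4540 = 233000/4540 = 51.32 mg/L.
Half-life 0.645 d → k = ln 2 / 0.645 = 1.075 d⁻¹.
51.32·exp(−k·t) = 23 → t = ln(51.32/23)/k = 64530 s = 17.92 h.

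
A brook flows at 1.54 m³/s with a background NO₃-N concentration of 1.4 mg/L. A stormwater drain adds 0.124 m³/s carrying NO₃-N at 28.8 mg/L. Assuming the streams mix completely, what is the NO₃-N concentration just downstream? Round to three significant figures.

3.44 mg/L

Mixed concentration C = ΣQC/ΣQ = (1.540·1.400 + 0.1240·28.80) / 1.664 = 5.727/1.664 = 3.442 mg/L.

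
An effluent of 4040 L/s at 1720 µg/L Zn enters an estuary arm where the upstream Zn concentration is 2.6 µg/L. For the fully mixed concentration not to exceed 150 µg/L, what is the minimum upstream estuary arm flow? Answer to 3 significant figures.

Set C_mix = 150: (Q·2.600 + 4040·1720) / (Q + 4040) = 150
→ Q = 4040·(1720 − 150)/(150 − 2.600) = 43030 L/s.

43000 L/s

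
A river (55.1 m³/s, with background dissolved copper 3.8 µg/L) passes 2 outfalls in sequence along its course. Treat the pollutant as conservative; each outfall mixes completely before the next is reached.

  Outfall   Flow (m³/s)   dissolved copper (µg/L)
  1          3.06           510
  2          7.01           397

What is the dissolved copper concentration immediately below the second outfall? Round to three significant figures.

Outfall 1: combined Q = 58.16 m³/s; C = (55.10·3.800 + 3.060·510.0)/58.16 = 30.43 µg/L.
Outfall 2: combined Q = 65.17 m³/s; C = (58.16·30.43 + 7.010·397.0)/65.17 = 69.86 µg/L.

69.9 µg/L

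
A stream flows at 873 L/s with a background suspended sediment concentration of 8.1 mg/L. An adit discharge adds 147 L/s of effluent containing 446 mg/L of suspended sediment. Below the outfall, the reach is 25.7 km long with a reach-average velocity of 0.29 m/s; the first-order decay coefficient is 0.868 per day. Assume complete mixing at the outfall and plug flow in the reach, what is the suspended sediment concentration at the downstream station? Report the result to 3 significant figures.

Mass balance: C = (873.0·8.100 + 147.0·446.0) / 1020 = 72630/1020 = 71.21 mg/L.
Travel time t = 25.7·1000 / 0.29 = 88620 s = 24.62 h.
Decay over the reach: 71.21·exp(−kt) = 71.21·0.4105 = 29.23 mg/L.

29.2 mg/L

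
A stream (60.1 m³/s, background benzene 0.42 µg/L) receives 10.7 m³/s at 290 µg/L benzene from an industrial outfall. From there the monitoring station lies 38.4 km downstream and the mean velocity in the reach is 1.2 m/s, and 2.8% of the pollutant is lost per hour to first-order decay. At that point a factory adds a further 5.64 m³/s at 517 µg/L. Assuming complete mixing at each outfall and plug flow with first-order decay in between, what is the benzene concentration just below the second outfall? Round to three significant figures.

69.9 µg/L

Conservation of mass: C = (60.10·0.4200 + 10.70·290.0) / 70.80 = 3128/70.80 = 44.18 µg/L; combined flow 70.80 m³/s.
Travel time t = 38.4·1000 / 1.2 = 32000 s = 8.889 h.
2.8%/h lost → k = −ln(1 − 0.028) = 0.02840 h⁻¹.
First-order decay: C = 44.18·exp(−k·t) = 44.18·0.7769 = 34.33 µg/L.
At the second outfall, C = (70.80·34.33 + 5.640·517.0) / (70.80 + 5.640) = 69.94 µg/L.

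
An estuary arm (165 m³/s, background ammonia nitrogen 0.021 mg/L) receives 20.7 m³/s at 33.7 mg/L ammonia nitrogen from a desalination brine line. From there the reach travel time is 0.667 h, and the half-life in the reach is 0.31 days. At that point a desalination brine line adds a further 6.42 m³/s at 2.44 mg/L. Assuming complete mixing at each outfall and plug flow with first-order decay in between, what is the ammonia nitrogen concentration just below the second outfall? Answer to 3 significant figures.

Mass balance: C = (165.0·0.02100 + 20.70·33.70) / 185.7 = 701.1/185.7 = 3.775 mg/L; combined flow 185.7 m³/s.
Half-life 0.31 d → k = ln 2 / 0.31 = 2.236 d⁻¹.
After decay, C = 3.775 × e^(−kt) = 3.775 × 0.9398 = 3.548 mg/L.
At the second outfall, C = (185.7·3.548 + 6.420·2.440) / (185.7 + 6.420) = 3.511 mg/L.

3.51 mg/L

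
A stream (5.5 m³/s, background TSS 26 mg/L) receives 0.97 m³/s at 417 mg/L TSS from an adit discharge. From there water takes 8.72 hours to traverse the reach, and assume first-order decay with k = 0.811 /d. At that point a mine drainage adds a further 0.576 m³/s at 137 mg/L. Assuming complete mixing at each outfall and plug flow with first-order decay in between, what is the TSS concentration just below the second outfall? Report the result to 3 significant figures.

Mixed concentration C = ΣQC/ΣQ = (5.500·26.00 + 0.9700·417.0) / 6.470 = 547.5/6.470 = 84.62 mg/L; combined flow 6.470 m³/s.
First-order decay: C = 84.62·exp(−k·t) = 84.62·0.7448 = 63.02 mg/L.
Second outfall: C = (6.470·63.02 + 0.5760·137.0)/7.046 = 69.07 mg/L.

69.1 mg/L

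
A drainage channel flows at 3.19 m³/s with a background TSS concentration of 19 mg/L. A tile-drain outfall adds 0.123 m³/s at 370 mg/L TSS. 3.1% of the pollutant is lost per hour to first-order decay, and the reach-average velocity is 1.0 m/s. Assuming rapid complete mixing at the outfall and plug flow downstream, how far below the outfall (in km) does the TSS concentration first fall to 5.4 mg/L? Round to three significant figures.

204 km

Mixed concentration C = ΣQC/ΣQ = (3.190·19.00 + 0.1230·370.0) / 3.313 = 106.1/3.313 = 32.03 mg/L.
3.1%/h lost → k = −ln(1 − 0.031) = 0.03149 h⁻¹.
Set 32.03·exp(−k·t) = 5.4 → t = ln(32.03/5.4)/k = 203500 s = 56.53 h.
Distance = v·t = 1.0·203500 = 203500 m = 203.5 km.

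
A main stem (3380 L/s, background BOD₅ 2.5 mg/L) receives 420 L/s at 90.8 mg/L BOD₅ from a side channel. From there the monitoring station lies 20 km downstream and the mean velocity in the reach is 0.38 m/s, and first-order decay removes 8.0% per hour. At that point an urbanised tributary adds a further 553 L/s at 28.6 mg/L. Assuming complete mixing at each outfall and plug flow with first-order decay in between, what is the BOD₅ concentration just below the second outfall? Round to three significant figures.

Mixed concentration C = ΣQC/ΣQ = (3380·2.500 + 420.0·90.80) / 3800 = 46590/3800 = 12.26 mg/L; combined flow 3800 L/s.
Travel time t = 20·1000 / 0.38 = 52630 s = 14.62 h.
8.0%/h lost → k = −ln(1 − 0.08) = 0.08338 h⁻¹.
Applying C = C₀e^(−kt): 12.26 × 0.2955 = 3.623 mg/L.
Second outfall: C = (3800·3.623 + 553.0·28.60)/4353 = 6.796 mg/L.

6.80 mg/L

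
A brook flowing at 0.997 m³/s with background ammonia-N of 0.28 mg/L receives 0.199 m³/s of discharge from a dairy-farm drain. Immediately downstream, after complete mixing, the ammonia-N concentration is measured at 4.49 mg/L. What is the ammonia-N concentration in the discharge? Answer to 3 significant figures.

25.6 mg/L

Mass balance: 0.9970·0.2800 + 0.1990·Cₑ = 1.196·4.490
→ Cₑ = (1.196·4.490 − 0.9970·0.2800) / 0.1990 = 25.58 mg/L.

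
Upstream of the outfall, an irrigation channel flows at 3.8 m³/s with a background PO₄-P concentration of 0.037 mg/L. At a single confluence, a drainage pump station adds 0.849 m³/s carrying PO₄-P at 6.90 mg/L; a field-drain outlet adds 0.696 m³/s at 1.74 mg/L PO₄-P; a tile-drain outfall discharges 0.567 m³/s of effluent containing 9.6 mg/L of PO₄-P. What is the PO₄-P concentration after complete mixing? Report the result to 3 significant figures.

2.14 mg/L

Mass balance: C = (3.800·0.03700 + 0.8490·6.900 + 0.6960·1.740 + 0.5670·9.600) / 5.912 = 12.65/5.912 = 2.140 mg/L.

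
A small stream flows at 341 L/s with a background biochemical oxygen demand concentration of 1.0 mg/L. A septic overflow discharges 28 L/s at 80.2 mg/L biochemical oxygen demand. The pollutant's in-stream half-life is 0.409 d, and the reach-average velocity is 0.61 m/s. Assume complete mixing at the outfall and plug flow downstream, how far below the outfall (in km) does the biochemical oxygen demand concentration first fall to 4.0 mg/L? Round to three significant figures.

After mixing, C = (341.0·1.000 + 28.00·80.20) / 369.0 = 2587/369.0 = 7.010 mg/L.
Half-life 0.409 d → k = ln 2 / 0.409 = 1.695 d⁻¹.
Set 7.010·exp(−k·t) = 4.0 → t = ln(7.010/4.0)/k = 28600 s = 7.945 h.
Distance = v·t = 0.61·28600 = 17450 m = 17.45 km.

17.4 km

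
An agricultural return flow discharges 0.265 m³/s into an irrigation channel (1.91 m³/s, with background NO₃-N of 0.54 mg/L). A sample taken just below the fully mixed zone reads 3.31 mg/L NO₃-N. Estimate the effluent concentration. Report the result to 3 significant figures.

23.3 mg/L

Mass balance: 1.910·0.5400 + 0.2650·Cₑ = 2.175·3.310
→ Cₑ = (2.175·3.310 − 1.910·0.5400) / 0.2650 = 23.27 mg/L.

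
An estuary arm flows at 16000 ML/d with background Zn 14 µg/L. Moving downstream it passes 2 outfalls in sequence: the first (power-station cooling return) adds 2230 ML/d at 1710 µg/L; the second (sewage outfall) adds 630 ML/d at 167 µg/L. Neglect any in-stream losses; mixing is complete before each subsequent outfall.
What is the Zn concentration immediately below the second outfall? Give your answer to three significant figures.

220 µg/L

After outfall 1: Q = 16000 + 2230 = 18230 ML/d; C = (16000·14.00 + 2230·1710)/18230 = 221.5 µg/L.
After outfall 2: Q = 18230 + 630.0 = 18860 ML/d; C = (18230·221.5 + 630.0·167.0)/18860 = 219.6 µg/L.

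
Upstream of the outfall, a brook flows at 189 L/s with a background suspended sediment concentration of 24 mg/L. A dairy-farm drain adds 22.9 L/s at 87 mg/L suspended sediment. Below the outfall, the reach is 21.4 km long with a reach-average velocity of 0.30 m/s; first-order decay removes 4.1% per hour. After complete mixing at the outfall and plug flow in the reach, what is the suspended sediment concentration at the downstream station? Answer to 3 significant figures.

Mixed concentration C = ΣQC/ΣQ = (189.0·24.00 + 22.90·87.00) / 211.9 = 6528/211.9 = 30.81 mg/L.
Travel time t = 21.4·1000 / 0.30 = 71330 s = 19.81 h.
4.1%/h lost → k = −ln(1 − 0.041) = 0.04186 h⁻¹.
First-order decay: C = 30.81·exp(−k·t) = 30.81·0.4363 = 13.44 mg/L.

13.4 mg/L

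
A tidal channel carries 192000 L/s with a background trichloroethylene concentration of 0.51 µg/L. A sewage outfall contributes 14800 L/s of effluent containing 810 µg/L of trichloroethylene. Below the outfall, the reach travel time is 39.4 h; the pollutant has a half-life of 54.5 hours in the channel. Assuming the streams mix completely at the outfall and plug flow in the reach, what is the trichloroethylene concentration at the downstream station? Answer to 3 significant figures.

Mixed concentration C = ΣQC/ΣQ = (192000·0.5100 + 14800·810.0) / 206800 = 12090000/206800 = 58.44 µg/L.
Half-life 54.5 h → k = ln 2 / 54.5 = 0.01272 h⁻¹ = 0.3052 d⁻¹.
First-order decay: C = 58.44·exp(−k·t) = 58.44·0.6059 = 35.41 µg/L.

35.4 µg/L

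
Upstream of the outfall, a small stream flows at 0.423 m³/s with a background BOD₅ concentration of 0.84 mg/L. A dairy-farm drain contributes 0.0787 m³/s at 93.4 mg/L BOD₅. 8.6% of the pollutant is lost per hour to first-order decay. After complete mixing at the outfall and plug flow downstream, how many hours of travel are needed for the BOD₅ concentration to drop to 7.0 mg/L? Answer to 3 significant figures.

8.74 h

Mass balance: C = (0.4230·0.8400 + 0.07870·93.40) / 0.5017 = 7.706/0.5017 = 15.36 mg/L.
8.6%/h lost → k = −ln(1 − 0.086) = 0.08992 h⁻¹.
15.36·exp(−k·t) = 7.0 → t = ln(15.36/7.0)/k = 31460 s = 8.739 h.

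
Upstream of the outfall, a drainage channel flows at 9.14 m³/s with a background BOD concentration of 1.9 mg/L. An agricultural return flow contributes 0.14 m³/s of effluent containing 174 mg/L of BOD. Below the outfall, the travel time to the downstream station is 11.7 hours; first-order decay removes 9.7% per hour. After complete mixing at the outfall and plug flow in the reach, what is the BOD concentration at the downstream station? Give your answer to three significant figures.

Flow-weighted average: C = (9.140·1.900 + 0.1400·174.0) / 9.280 = 41.73/9.280 = 4.496 mg/L.
9.7%/h lost → k = −ln(1 − 0.097) = 0.1020 h⁻¹.
After decay, C = 4.496 × e^(−kt) = 4.496 × 0.3031 = 1.363 mg/L.

1.36 mg/L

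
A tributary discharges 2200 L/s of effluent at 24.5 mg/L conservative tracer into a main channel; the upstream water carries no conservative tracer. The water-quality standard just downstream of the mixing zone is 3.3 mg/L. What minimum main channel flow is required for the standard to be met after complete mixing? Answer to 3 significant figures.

Set C_mix = 3.3: (Q·0 + 2200·24.50) / (Q + 2200) = 3.3
→ Q = 2200·(24.50 − 3.3)/(3.3 − 0) = 14130 L/s.

14100 L/s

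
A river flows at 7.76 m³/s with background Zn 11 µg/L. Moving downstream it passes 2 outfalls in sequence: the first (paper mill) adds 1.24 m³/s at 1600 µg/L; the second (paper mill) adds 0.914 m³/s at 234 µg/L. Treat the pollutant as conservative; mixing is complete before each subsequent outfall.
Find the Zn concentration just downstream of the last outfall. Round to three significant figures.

230 µg/L

Below outfall 1: Q → 9.000 m³/s, C = (7.760·11.00 + 1.240·1600)/9.000 = 229.9 µg/L.
Below outfall 2: Q → 9.914 m³/s, C = (9.000·229.9 + 0.9140·234.0)/9.914 = 230.3 µg/L.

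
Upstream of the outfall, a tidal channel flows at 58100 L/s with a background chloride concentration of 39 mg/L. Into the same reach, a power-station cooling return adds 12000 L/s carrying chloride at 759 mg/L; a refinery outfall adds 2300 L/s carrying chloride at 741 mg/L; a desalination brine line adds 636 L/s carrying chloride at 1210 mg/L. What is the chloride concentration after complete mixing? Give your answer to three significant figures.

Mixed concentration C = ΣQC/ΣQ = (58100·39.00 + 12000·759.0 + 2300·741.0 + 636.0·1210) / 73040 = 13850000/73040 = 189.6 mg/L.

190 mg/L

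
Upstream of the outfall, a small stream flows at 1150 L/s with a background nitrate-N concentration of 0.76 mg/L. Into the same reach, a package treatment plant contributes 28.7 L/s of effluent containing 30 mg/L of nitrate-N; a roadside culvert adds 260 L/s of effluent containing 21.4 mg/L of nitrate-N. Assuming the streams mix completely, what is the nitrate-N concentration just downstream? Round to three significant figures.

5.07 mg/L

Mixed concentration C = ΣQC/ΣQ = (1150·0.7600 + 28.70·30.00 + 260.0·21.40) / 1439 = 7299/1439 = 5.073 mg/L.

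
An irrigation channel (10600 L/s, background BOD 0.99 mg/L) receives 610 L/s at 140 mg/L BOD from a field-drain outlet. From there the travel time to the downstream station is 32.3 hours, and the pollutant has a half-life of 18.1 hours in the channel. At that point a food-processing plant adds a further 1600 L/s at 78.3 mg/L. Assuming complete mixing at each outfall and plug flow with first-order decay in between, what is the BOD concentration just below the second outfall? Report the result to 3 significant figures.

12.0 mg/L

Flow-weighted average: C = (10600·0.9900 + 610.0·140.0) / 11210 = 95890/11210 = 8.554 mg/L; combined flow 11210 L/s.
Half-life 18.1 h → k = ln 2 / 18.1 = 0.03830 h⁻¹ = 0.9191 d⁻¹.
First-order decay: C = 8.554·exp(−k·t) = 8.554·0.2903 = 2.483 mg/L.
Second outfall: C = (11210·2.483 + 1600·78.30)/12810 = 11.95 mg/L.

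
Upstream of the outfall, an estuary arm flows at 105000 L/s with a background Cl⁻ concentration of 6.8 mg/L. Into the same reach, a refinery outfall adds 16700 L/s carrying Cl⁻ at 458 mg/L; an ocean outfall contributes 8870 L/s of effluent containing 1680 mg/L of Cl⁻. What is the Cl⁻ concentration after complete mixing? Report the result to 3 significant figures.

178 mg/L

After mixing, C = (105000·6.800 + 16700·458.0 + 8870·1680) / 130600 = 23260000/130600 = 178.2 mg/L.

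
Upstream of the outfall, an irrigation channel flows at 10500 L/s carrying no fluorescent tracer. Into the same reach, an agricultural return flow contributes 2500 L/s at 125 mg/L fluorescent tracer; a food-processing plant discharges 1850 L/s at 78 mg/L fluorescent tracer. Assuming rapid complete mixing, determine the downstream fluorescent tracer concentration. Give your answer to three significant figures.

After mixing, C = (10500·0 + 2500·125.0 + 1850·78.00) / 14850 = 456800/14850 = 30.76 mg/L.

30.8 mg/L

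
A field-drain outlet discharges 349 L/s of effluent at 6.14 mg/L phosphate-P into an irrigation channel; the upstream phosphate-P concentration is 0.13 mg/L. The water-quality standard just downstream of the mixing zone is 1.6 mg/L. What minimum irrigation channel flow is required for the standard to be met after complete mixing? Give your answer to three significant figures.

1080 L/s

Set C_mix = 1.6: (Q·0.1300 + 349.0·6.140) / (Q + 349.0) = 1.6
→ Q = 349.0·(6.140 − 1.6)/(1.6 − 0.1300) = 1078 L/s.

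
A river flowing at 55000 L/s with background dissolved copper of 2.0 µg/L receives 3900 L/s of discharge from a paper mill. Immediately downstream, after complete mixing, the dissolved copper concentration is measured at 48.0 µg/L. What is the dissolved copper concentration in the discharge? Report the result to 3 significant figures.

697 µg/L

Mass balance: 55000·2.000 + 3900·Cₑ = 58900·48.00
→ Cₑ = (58900·48.00 − 55000·2.000) / 3900 = 696.7 µg/L.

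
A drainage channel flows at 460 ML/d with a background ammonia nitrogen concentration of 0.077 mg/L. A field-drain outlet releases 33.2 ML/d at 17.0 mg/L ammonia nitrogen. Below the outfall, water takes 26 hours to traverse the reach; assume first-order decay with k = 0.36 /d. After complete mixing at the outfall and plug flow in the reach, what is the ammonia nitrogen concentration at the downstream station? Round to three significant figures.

0.823 mg/L

Mixed concentration C = ΣQC/ΣQ = (460.0·0.07700 + 33.20·17.00) / 493.2 = 599.8/493.2 = 1.216 mg/L.
First-order decay: C = 1.216·exp(−k·t) = 1.216·0.6771 = 0.8234 mg/L.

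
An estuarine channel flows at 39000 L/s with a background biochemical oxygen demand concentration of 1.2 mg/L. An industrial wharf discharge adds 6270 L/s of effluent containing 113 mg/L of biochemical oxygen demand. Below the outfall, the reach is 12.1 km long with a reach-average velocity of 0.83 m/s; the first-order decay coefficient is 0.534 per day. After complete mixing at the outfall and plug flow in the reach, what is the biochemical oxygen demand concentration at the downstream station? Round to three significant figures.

Conservation of mass: C = (39000·1.200 + 6270·113.0) / 45270 = 755300/45270 = 16.68 mg/L.
Travel time t = 12.1·1000 / 0.83 = 14580 s = 4.050 h.
After decay, C = 16.68 × e^(−kt) = 16.68 × 0.9138 = 15.25 mg/L.

15.2 mg/L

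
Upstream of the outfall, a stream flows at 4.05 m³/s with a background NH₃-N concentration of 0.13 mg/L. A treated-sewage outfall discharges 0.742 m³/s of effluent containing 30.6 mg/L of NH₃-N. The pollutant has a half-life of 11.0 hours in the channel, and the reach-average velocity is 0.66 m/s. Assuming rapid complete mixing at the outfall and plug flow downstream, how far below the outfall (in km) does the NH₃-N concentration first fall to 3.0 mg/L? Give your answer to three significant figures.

Mixed concentration C = ΣQC/ΣQ = (4.050·0.1300 + 0.7420·30.60) / 4.792 = 23.23/4.792 = 4.848 mg/L.
Half-life 11.0 h → k = ln 2 / 11.0 = 0.06301 h⁻¹ = 1.512 d⁻¹.
Set 4.848·exp(−k·t) = 3.0 → t = ln(4.848/3.0)/k = 27420 s = 7.617 h.
Distance = v·t = 0.66·27420 = 18100 m = 18.10 km.

18.1 km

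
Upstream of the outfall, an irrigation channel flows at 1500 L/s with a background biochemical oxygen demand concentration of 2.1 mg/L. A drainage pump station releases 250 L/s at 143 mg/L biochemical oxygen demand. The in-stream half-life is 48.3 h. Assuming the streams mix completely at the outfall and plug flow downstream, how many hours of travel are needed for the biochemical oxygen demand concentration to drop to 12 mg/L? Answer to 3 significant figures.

Mixed concentration C = ΣQC/ΣQ = (1500·2.100 + 250.0·143.0) / 1750 = 38900/1750 = 22.23 mg/L.
Half-life 48.3 h → k = ln 2 / 48.3 = 0.01435 h⁻¹ = 0.3444 d⁻¹.
22.23·exp(−k·t) = 12 → t = ln(22.23/12)/k = 154600 s = 42.96 h.

43.0 h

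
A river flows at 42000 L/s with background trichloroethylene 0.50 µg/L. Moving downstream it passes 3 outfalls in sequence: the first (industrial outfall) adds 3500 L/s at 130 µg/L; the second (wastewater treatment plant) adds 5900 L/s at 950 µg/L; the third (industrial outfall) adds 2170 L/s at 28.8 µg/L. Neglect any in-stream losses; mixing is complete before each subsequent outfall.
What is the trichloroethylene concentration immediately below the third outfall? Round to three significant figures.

115 µg/L

Outfall 1: combined Q = 45500 L/s; C = (42000·0.5000 + 3500·130.0)/45500 = 10.46 µg/L.
Outfall 2: combined Q = 51400 L/s; C = (45500·10.46 + 5900·950.0)/51400 = 118.3 µg/L.
Outfall 3: combined Q = 53570 L/s; C = (51400·118.3 + 2170·28.80)/53570 = 114.7 µg/L.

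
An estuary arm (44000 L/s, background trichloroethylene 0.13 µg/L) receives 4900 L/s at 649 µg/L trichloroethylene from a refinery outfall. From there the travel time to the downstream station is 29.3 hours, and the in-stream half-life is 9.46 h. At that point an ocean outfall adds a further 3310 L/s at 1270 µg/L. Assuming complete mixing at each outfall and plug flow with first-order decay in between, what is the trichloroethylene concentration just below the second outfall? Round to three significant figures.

Flow-weighted average: C = (44000·0.1300 + 4900·649.0) / 48900 = 3186000/48900 = 65.15 µg/L; combined flow 48900 L/s.
Half-life 9.46 h → k = ln 2 / 9.46 = 0.07327 h⁻¹ = 1.759 d⁻¹.
After decay, C = 65.15 × e^(−kt) = 65.15 × 0.1169 = 7.613 µg/L.
At the second outfall, C = (48900·7.613 + 3310·1270) / (48900 + 3310) = 87.65 µg/L.

87.6 µg/L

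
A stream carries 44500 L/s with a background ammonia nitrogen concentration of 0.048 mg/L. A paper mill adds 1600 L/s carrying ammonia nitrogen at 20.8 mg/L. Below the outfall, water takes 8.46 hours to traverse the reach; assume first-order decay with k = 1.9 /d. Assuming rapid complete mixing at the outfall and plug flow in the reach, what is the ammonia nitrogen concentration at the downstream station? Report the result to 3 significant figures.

After mixing, C = (44500·0.04800 + 1600·20.80) / 46100 = 35420/46100 = 0.7682 mg/L.
First-order decay: C = 0.7682·exp(−k·t) = 0.7682·0.5118 = 0.3932 mg/L.

0.393 mg/L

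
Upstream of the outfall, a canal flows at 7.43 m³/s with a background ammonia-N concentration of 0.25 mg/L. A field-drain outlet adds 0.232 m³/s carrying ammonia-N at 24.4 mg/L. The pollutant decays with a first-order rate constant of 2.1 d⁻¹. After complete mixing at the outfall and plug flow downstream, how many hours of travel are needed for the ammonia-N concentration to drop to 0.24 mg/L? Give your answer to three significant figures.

16.1 h

After mixing, C = (7.430·0.2500 + 0.2320·24.40) / 7.662 = 7.518/7.662 = 0.9812 mg/L.
0.9812·exp(−k·t) = 0.24 → t = ln(0.9812/0.24)/k = 57940 s = 16.09 h.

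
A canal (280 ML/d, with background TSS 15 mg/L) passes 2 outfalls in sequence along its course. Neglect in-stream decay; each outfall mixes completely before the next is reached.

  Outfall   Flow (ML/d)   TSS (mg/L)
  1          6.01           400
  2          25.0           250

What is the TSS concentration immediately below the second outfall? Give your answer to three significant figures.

After outfall 1: Q = 280.0 + 6.010 = 286.0 ML/d; C = (280.0·15.00 + 6.010·400.0)/286.0 = 23.09 mg/L.
After outfall 2: Q = 286.0 + 25.00 = 311.0 ML/d; C = (286.0·23.09 + 25.00·250.0)/311.0 = 41.33 mg/L.

41.3 mg/L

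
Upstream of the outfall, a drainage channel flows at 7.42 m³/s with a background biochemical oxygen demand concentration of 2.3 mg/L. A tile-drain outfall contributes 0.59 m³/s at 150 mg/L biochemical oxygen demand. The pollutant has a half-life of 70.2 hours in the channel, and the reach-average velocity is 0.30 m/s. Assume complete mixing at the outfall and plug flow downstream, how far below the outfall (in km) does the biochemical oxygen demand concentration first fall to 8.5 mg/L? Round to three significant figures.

48.0 km

Flow-weighted average: C = (7.420·2.300 + 0.5900·150.0) / 8.010 = 105.6/8.010 = 13.18 mg/L.
Half-life 70.2 h → k = ln 2 / 70.2 = 0.009874 h⁻¹ = 0.2370 d⁻¹.
Set 13.18·exp(−k·t) = 8.5 → t = ln(13.18/8.5)/k = 159900 s = 44.42 h.
Distance = v·t = 0.30·159900 = 47970 m = 47.97 km.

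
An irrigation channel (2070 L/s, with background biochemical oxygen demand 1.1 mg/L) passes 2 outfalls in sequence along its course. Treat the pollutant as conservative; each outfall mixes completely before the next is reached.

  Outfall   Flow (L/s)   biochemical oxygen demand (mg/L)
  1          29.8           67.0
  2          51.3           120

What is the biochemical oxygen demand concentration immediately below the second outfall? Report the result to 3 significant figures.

4.85 mg/L

Outfall 1: combined Q = 2100 L/s; C = (2070·1.100 + 29.80·67.00)/2100 = 2.035 mg/L.
Outfall 2: combined Q = 2151 L/s; C = (2100·2.035 + 51.30·120.0)/2151 = 4.848 mg/L.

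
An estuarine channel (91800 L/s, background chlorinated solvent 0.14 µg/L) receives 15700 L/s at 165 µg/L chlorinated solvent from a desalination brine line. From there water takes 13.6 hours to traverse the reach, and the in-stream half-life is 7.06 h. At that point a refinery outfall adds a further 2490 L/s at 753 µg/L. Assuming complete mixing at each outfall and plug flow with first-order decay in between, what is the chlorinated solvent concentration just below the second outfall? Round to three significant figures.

Mixed concentration C = ΣQC/ΣQ = (91800·0.1400 + 15700·165.0) / 107500 = 2603000/107500 = 24.22 µg/L; combined flow 107500 L/s.
Half-life 7.06 h → k = ln 2 / 7.06 = 0.09818 h⁻¹ = 2.356 d⁻¹.
After decay, C = 24.22 × e^(−kt) = 24.22 × 0.2631 = 6.371 µg/L.
At the second outfall, C = (107500·6.371 + 2490·753.0) / (107500 + 2490) = 23.27 µg/L.

23.3 µg/L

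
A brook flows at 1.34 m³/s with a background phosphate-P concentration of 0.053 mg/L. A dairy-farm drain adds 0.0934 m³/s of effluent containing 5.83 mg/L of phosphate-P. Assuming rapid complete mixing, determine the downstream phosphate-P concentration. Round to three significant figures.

0.429 mg/L

Flow-weighted average: C = (1.340·0.05300 + 0.09340·5.830) / 1.433 = 0.6155/1.433 = 0.4294 mg/L.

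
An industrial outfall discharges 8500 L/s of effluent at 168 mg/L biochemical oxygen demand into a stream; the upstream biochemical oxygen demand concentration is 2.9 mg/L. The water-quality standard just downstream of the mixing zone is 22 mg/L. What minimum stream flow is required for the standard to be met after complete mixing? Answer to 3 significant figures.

65000 L/s

Set C_mix = 22: (Q·2.900 + 8500·168.0) / (Q + 8500) = 22
→ Q = 8500·(168.0 − 22)/(22 − 2.900) = 64970 L/s.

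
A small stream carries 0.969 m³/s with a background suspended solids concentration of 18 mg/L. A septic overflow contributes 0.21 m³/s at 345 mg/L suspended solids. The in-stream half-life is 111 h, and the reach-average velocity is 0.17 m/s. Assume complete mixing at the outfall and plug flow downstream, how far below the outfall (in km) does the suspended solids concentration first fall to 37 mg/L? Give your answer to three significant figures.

Flow-weighted average: C = (0.9690·18.00 + 0.2100·345.0) / 1.179 = 89.89/1.179 = 76.24 mg/L.
Half-life 111 h → k = ln 2 / 111 = 0.006245 h⁻¹ = 0.1499 d⁻¹.
Set 76.24·exp(−k·t) = 37 → t = ln(76.24/37)/k = 416800 s = 115.8 h.
Distance = v·t = 0.17·416800 = 70860 m = 70.86 km.

70.9 km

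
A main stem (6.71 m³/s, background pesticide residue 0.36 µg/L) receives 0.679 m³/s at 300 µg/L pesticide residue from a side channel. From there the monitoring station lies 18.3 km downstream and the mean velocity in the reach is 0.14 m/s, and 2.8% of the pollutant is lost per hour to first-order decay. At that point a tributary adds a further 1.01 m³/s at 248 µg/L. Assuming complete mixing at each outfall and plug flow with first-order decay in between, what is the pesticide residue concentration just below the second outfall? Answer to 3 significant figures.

38.6 µg/L

Flow-weighted average: C = (6.710·0.3600 + 0.6790·300.0) / 7.389 = 206.1/7.389 = 27.89 µg/L; combined flow 7.389 m³/s.
Travel time t = 18.3·1000 / 0.14 = 130700 s = 36.31 h.
2.8%/h lost → k = −ln(1 − 0.028) = 0.02840 h⁻¹.
Decay over the reach: 27.89·exp(−kt) = 27.89·0.3566 = 9.947 µg/L.
At the second outfall, C = (7.389·9.947 + 1.010·248.0) / (7.389 + 1.010) = 38.57 µg/L.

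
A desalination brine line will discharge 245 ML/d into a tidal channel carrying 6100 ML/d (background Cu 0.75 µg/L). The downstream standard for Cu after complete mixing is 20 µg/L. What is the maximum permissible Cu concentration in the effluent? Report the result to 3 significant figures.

499 µg/L

At the limit, (Qr·Cr + Qe·Cₑ)/(Qr + Qe) = 20:
Cₑ = (6345·20 − 6100·0.7500) / 245.0 = 499.3 µg/L.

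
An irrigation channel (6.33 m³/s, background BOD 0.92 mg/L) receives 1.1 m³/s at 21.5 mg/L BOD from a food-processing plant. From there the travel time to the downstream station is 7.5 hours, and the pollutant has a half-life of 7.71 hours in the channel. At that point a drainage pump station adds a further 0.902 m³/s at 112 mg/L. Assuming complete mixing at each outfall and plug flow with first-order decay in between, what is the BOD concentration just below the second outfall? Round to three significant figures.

Mixed concentration C = ΣQC/ΣQ = (6.330·0.9200 + 1.100·21.50) / 7.430 = 29.47/7.430 = 3.967 mg/L; combined flow 7.430 m³/s.
Half-life 7.71 h → k = ln 2 / 7.71 = 0.08990 h⁻¹ = 2.158 d⁻¹.
After decay, C = 3.967 × e^(−kt) = 3.967 × 0.5095 = 2.021 mg/L.
At the second outfall, C = (7.430·2.021 + 0.9020·112.0) / (7.430 + 0.9020) = 13.93 mg/L.

13.9 mg/L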